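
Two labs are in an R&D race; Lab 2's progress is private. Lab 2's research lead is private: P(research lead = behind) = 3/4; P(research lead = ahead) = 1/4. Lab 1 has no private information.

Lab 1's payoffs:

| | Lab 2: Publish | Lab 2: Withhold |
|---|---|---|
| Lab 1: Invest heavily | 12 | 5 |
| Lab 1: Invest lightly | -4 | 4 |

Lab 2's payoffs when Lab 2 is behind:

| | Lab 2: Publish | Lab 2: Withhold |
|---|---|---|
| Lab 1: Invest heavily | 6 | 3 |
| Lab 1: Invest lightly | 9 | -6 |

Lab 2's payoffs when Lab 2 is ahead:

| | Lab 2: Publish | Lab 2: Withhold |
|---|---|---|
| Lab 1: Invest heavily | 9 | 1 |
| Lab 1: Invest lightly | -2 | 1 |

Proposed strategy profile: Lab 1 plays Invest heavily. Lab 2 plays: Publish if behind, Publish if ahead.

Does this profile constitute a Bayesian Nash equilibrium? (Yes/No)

Yes

A profile is a BNE iff every type of every player is best-responding given beliefs about the other side.
Lab 1 plays Invest heavily: E[Invest heavily] = 3/4·(12) + 1/4·(12) = 12; E[Invest lightly] = -4. Best-responding. ✓
Lab 2 (research lead behind), facing Invest heavily: Publish gives 6, Withhold gives 3. Proposed Publish is best. ✓
Lab 2 (research lead ahead), facing Invest heavily: Publish gives 9, Withhold gives 1. Proposed Publish is best. ✓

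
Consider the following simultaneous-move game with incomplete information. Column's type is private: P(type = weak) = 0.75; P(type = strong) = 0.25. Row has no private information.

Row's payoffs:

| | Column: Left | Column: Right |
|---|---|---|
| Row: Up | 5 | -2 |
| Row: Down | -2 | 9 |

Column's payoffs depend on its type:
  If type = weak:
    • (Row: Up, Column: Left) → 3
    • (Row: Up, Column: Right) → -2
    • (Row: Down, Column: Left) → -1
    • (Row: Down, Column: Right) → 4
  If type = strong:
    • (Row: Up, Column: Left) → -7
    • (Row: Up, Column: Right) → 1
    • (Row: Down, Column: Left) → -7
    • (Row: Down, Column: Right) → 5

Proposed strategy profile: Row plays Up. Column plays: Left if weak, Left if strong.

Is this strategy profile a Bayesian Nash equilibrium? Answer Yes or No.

No

Row plays Up: E[Up] = 0.75·(5) + 0.25·(5) = 5; E[Down] = -2. Best-responding. ✓
Column (type weak), facing Up: Left gives 3, Right gives -2. Proposed Left is best. ✓
Column (type strong), facing Up: Left gives -7, Right gives 1. Proposed Left is not best — profitable deviation exists. ✗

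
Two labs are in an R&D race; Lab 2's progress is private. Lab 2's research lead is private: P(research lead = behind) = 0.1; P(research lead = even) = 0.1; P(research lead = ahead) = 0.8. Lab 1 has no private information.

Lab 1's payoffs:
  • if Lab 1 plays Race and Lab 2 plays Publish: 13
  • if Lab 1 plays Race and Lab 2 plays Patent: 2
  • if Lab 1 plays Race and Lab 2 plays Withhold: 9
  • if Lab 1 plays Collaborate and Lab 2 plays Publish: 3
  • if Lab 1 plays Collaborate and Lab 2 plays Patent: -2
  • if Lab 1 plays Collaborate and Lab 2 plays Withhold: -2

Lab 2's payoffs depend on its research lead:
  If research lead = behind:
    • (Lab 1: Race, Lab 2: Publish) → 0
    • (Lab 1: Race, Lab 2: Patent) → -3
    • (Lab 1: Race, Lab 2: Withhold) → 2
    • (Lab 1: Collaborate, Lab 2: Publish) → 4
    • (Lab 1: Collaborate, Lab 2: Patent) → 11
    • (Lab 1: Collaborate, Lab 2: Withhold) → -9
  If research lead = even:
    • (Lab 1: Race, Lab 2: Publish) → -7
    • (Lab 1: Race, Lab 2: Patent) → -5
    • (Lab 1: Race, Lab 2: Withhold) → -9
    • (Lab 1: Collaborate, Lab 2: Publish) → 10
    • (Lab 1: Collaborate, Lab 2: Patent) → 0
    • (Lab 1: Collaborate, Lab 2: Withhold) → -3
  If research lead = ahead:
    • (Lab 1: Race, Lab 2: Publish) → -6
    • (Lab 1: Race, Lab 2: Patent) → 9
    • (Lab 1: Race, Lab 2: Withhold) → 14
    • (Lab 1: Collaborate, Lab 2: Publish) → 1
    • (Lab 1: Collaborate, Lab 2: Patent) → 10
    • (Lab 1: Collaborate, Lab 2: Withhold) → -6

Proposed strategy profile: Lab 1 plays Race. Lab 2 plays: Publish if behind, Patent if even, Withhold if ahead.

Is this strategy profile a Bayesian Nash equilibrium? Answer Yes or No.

A profile is a BNE iff every type of every player is best-responding given beliefs about the other side.
Lab 1 plays Race: E[Race] = 0.1·(13) + 0.1·(2) + 0.8·(9) = 8.7; E[Collaborate] = -1.5. Best-responding. ✓
Lab 2 (research lead behind), facing Race: Publish gives 0, Patent gives -3, Withhold gives 2. Proposed Publish is not best — profitable deviation exists. ✗
Lab 2 (research lead even), facing Race: Publish gives -7, Patent gives -5, Withhold gives -9. Proposed Patent is best. ✓
Lab 2 (research lead ahead), facing Race: Publish gives -6, Patent gives 9, Withhold gives 14. Proposed Withhold is best. ✓

No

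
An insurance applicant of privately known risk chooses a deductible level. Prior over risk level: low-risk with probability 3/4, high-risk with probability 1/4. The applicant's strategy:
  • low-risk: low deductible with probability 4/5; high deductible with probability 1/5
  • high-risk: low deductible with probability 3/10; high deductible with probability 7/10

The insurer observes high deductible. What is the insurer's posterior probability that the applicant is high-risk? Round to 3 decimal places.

0.538

P(high deductible) = (3/4)·(1/5) + (1/4)·(7/10) = 13/40
P(high-risk | high deductible) = ((1/4)·(7/10)) / (13/40) = (7/40) / (13/40) = 7/13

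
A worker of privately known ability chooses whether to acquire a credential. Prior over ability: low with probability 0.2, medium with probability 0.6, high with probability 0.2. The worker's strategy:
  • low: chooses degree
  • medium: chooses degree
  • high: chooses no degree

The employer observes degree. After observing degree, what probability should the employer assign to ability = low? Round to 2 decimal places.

0.25

P(degree) = 0.2·1 + 0.6·1 + 0.2·0 = 0.8
P(low | degree) = (0.2·1) / 0.8 = 0.2 / 0.8 = 0.25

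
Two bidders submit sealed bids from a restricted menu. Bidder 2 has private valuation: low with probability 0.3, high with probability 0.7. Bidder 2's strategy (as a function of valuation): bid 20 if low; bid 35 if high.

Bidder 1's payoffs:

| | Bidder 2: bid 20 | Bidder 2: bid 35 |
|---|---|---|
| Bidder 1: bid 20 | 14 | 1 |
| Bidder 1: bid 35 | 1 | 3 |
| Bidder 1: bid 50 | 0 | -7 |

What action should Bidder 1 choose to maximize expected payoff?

Compute Bidder 1's expected payoff for each action, taking the expectation over Bidder 2's type.
E[bid 20] = 0.3·(14) + 0.7·(1) = 4.9
E[bid 35] = 0.3·(1) + 0.7·(3) = 2.4
E[bid 50] = 0.3·(0) + 0.7·(-7) = -4.9
Best response: bid 20 (4.9 is the largest).

bid 20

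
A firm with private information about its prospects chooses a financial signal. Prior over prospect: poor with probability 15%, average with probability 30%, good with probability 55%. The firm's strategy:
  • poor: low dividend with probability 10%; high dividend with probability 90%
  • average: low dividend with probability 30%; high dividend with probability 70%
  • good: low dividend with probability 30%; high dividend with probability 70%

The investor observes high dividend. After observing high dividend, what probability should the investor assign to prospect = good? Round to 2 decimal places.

0.53

P(high dividend) = 0.15·0.9 + 0.3·0.7 + 0.55·0.7 = 0.73
P(good | high dividend) = (0.55·0.7) / 0.73 = 0.385 / 0.73 = 0.527397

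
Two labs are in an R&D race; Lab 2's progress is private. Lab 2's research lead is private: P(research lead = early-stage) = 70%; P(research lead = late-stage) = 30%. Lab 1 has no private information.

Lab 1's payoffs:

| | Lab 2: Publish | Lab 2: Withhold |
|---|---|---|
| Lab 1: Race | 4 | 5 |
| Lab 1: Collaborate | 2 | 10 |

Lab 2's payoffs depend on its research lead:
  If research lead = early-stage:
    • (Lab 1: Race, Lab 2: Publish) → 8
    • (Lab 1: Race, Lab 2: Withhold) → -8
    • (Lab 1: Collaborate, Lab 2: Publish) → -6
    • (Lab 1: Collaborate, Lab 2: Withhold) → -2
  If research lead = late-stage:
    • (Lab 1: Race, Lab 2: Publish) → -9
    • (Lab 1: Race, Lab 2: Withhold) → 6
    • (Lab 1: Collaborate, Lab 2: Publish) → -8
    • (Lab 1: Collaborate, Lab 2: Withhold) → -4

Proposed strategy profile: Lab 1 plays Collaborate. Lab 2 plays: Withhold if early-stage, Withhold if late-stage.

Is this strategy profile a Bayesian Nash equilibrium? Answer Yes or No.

Lab 1 plays Collaborate: E[Collaborate] = 0.7·(10) + 0.3·(10) = 10; E[Race] = 5. Best-responding. ✓
Lab 2 (research lead early-stage), facing Collaborate: Publish gives -6, Withhold gives -2. Proposed Withhold is best. ✓
Lab 2 (research lead late-stage), facing Collaborate: Publish gives -8, Withhold gives -4. Proposed Withhold is best. ✓

Yes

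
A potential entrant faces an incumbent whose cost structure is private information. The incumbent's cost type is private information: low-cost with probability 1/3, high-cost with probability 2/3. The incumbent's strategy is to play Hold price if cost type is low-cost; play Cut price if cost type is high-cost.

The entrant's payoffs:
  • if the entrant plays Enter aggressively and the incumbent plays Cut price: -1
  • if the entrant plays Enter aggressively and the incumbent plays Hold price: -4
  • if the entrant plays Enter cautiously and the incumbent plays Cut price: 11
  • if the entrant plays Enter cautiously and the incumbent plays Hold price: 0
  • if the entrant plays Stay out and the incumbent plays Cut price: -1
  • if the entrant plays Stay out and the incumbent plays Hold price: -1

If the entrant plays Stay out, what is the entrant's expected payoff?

-1

E[Stay out] = 1/3·(-1) + 2/3·(-1) = (-1/3) + (-2/3) = -1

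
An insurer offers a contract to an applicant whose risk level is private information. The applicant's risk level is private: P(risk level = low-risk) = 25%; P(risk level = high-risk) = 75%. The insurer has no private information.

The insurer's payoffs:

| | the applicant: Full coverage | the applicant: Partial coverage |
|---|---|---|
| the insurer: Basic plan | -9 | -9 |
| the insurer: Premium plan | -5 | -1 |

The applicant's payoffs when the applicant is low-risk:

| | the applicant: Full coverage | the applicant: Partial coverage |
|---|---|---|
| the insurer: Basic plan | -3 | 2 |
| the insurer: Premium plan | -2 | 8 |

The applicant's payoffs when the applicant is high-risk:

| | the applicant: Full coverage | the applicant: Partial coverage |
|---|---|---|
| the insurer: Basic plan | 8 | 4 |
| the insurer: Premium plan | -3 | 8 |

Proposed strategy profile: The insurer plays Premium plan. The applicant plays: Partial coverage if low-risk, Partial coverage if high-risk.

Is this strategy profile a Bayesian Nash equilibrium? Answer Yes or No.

Yes

The insurer plays Premium plan: E[Premium plan] = 0.25·(-1) + 0.75·(-1) = -1; E[Basic plan] = -9. Best-responding. ✓
The applicant (risk level low-risk), facing Premium plan: Full coverage gives -2, Partial coverage gives 8. Proposed Partial coverage is best. ✓
The applicant (risk level high-risk), facing Premium plan: Full coverage gives -3, Partial coverage gives 8. Proposed Partial coverage is best. ✓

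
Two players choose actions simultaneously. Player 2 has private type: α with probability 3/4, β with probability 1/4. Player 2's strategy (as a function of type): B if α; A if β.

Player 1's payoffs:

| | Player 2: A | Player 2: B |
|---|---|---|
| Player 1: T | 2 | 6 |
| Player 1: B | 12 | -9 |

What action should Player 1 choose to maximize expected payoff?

T

E[T] = 3/4·(6) + 1/4·(2) = 5
E[B] = 3/4·(-9) + 1/4·(12) = -15/4
Best response: T (5 is the largest).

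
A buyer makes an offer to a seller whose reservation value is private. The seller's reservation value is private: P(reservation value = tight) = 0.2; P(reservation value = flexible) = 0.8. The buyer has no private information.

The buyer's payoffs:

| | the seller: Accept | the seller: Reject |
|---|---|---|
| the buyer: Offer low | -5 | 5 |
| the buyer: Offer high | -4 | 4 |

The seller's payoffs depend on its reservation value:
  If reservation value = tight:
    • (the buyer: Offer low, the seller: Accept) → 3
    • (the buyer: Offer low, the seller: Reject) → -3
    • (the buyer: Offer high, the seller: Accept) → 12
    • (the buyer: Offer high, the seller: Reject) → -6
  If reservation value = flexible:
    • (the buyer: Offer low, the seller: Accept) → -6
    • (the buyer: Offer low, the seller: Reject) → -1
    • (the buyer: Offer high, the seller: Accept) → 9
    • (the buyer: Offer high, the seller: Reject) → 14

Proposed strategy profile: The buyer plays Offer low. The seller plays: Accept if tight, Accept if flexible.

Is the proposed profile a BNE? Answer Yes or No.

No

A profile is a BNE iff every type of every player is best-responding given beliefs about the other side.
The buyer plays Offer low: E[Offer low] = 0.2·(-5) + 0.8·(-5) = -5; E[Offer high] = -4. Not best-responding. ✗
The seller (reservation value tight), facing Offer low: Accept gives 3, Reject gives -3. Proposed Accept is best. ✓
The seller (reservation value flexible), facing Offer low: Accept gives -6, Reject gives -1. Proposed Accept is not best — profitable deviation exists. ✗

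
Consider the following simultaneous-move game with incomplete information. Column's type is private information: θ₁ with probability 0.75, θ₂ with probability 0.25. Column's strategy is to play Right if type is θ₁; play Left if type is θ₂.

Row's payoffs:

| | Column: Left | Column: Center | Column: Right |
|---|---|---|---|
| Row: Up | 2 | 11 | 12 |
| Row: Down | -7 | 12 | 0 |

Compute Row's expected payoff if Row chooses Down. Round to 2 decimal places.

E[Down] = 0.75·0 + 0.25·(-7) = 0 + (-1.75) = -1.75

-1.75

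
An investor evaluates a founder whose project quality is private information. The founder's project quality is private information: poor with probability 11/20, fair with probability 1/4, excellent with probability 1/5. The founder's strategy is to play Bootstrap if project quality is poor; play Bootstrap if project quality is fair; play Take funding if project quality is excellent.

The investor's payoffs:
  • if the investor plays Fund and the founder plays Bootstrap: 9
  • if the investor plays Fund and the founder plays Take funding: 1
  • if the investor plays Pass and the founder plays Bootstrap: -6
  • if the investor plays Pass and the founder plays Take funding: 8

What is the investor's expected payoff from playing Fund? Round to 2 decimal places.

Take the expectation over the founder's project quality, weighting each type's action by its prior probability.
E[Fund] = 11/20·9 + 1/4·9 + 1/5·1 = 99/20 + 9/4 + 1/5 = 37/5

7.40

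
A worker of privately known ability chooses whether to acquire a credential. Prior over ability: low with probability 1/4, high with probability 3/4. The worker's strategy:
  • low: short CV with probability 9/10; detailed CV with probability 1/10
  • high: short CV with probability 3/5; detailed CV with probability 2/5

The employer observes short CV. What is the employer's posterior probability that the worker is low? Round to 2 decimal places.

0.33

P(short CV) = (1/4)·(9/10) + (3/4)·(3/5) = 27/40
P(low | short CV) = ((1/4)·(9/10)) / (27/40) = (9/40) / (27/40) = 1/3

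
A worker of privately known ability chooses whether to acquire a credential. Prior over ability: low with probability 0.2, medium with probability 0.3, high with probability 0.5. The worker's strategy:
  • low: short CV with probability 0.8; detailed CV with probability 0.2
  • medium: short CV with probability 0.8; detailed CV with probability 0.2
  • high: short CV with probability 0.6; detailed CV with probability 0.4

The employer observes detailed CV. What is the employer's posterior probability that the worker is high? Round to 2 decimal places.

P(detailed CV) = 0.2·0.2 + 0.3·0.2 + 0.5·0.4 = 0.3
P(high | detailed CV) = (0.5·0.4) / 0.3 = 0.2 / 0.3 = 0.666667

0.67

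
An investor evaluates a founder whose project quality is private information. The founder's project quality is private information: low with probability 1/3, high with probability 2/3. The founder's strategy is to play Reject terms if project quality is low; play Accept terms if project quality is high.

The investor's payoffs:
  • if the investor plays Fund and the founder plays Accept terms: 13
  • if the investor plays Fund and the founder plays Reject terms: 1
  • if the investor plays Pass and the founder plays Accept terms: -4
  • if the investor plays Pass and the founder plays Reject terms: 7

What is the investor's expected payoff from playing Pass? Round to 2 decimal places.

E[Pass] = 1/3·7 + 2/3·(-4) = 7/3 + (-8/3) = -1/3

-0.33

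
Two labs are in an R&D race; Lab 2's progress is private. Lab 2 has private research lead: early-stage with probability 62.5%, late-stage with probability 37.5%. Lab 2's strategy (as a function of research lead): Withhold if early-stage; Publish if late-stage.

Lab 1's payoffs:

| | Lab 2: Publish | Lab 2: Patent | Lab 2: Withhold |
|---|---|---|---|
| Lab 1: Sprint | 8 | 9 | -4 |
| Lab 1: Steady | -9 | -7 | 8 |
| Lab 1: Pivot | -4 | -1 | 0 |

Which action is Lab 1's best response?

E[Sprint] = 0.625·(-4) + 0.375·(8) = 0.5
E[Steady] = 0.625·(8) + 0.375·(-9) = 1.625
E[Pivot] = 0.625·(0) + 0.375·(-4) = -1.5
Best response: Steady (1.625 is the largest).

Steady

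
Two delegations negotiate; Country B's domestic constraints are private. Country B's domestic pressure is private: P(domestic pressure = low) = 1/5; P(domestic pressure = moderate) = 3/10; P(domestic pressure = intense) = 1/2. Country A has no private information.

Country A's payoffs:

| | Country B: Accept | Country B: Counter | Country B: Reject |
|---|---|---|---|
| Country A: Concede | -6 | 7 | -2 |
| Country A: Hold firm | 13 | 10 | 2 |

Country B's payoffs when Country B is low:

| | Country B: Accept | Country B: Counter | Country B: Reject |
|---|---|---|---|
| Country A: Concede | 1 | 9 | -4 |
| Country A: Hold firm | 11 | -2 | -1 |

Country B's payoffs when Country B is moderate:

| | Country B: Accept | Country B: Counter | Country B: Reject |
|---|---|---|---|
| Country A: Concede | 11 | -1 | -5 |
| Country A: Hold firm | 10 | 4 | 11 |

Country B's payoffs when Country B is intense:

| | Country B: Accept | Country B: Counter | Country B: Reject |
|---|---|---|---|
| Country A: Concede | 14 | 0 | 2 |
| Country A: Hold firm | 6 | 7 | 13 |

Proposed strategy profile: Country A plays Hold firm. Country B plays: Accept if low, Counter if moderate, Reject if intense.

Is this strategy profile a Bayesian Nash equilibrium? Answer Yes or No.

Country A plays Hold firm: E[Hold firm] = 1/5·(13) + 3/10·(10) + 1/2·(2) = 33/5; E[Concede] = -1/10. Best-responding. ✓
Country B (domestic pressure low), facing Hold firm: Accept gives 11, Counter gives -2, Reject gives -1. Proposed Accept is best. ✓
Country B (domestic pressure moderate), facing Hold firm: Accept gives 10, Counter gives 4, Reject gives 11. Proposed Counter is not best — profitable deviation exists. ✗
Country B (domestic pressure intense), facing Hold firm: Accept gives 6, Counter gives 7, Reject gives 13. Proposed Reject is best. ✓

No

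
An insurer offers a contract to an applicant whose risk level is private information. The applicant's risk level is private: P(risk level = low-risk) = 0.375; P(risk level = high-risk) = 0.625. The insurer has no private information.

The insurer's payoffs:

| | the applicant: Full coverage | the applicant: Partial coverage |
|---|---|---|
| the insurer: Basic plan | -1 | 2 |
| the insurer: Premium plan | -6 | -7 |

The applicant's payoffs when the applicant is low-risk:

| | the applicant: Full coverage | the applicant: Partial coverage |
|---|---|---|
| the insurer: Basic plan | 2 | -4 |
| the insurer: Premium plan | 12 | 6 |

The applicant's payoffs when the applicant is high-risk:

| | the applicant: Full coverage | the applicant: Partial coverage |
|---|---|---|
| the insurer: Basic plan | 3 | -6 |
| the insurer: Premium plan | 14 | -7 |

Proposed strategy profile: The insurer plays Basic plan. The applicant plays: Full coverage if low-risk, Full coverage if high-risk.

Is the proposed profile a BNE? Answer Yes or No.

The insurer plays Basic plan: E[Basic plan] = 0.375·(-1) + 0.625·(-1) = -1; E[Premium plan] = -6. Best-responding. ✓
The applicant (risk level low-risk), facing Basic plan: Full coverage gives 2, Partial coverage gives -4. Proposed Full coverage is best. ✓
The applicant (risk level high-risk), facing Basic plan: Full coverage gives 3, Partial coverage gives -6. Proposed Full coverage is best. ✓

Yes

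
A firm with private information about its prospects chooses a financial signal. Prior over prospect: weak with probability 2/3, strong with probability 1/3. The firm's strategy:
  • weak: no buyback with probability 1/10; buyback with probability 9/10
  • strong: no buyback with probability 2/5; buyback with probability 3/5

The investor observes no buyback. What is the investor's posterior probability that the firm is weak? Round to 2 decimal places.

0.33

P(no buyback) = (2/3)·(1/10) + (1/3)·(2/5) = 1/5
P(weak | no buyback) = ((2/3)·(1/10)) / (1/5) = (1/15) / (1/5) = 1/3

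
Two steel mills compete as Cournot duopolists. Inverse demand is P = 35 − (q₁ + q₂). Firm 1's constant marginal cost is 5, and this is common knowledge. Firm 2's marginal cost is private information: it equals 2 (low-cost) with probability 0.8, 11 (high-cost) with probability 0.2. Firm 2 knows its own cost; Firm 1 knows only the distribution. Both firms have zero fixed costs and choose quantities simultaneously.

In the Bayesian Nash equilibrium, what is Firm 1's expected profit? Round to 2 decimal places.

Type-c best response for Firm 2: q₂(c) = (35 − c)/2 − q₁/2.
Firm 1 maximizes expected profit; its first-order condition is 35 − 2q₁ − E[q₂] − 5 = 0.
Substituting E[q₂] and solving: E[c₂] = 3.8, so q₁ = (35 − 2·5 + 3.8)/3 = 9.6.
E[P] = 35 − (q₁ + E[q₂]) = 14.6; Firm 1's expected profit = (E[P] − 5)·q₁ = (14.6 − 5)·9.6 = 92.16.

92.16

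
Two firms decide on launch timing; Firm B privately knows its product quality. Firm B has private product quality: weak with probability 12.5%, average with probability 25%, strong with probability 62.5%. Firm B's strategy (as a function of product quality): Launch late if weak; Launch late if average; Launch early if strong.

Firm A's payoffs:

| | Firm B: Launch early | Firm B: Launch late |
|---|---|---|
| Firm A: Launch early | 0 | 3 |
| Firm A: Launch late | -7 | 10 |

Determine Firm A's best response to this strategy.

Launch early

Compute Firm A's expected payoff for each action, taking the expectation over Firm B's type.
E[Launch early] = 0.125·(3) + 0.25·(3) + 0.625·(0) = 1.125
E[Launch late] = 0.125·(10) + 0.25·(10) + 0.625·(-7) = -0.625
Best response: Launch early (1.125 is the largest).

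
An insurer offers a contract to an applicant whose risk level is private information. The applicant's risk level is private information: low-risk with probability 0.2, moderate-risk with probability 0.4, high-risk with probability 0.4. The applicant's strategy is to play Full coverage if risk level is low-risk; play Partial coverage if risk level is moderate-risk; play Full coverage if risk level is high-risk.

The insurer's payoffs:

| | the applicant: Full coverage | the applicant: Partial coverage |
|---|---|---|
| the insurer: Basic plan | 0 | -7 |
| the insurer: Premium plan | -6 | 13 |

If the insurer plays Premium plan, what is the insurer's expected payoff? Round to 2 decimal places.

Take the expectation over the applicant's risk level, weighting each type's action by its prior probability.
E[Premium plan] = 0.2·(-6) + 0.4·13 + 0.4·(-6) = (-1.2) + 5.2 + (-2.4) = 1.6

1.60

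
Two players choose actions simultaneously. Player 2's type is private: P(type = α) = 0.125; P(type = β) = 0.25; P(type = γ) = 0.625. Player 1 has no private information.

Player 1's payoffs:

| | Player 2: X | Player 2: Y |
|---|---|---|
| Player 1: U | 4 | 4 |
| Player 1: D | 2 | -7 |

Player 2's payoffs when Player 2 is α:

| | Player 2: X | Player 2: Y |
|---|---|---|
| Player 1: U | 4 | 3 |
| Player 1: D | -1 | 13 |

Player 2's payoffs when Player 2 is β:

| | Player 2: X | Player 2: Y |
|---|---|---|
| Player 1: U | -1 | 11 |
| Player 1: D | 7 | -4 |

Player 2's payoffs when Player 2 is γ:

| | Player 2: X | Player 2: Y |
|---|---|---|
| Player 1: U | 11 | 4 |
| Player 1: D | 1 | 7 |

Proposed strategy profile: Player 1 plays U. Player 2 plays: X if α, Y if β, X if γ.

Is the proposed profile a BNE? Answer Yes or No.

Player 1 plays U: E[U] = 0.125·(4) + 0.25·(4) + 0.625·(4) = 4; E[D] = -0.25. Best-responding. ✓
Player 2 (type α), facing U: X gives 4, Y gives 3. Proposed X is best. ✓
Player 2 (type β), facing U: X gives -1, Y gives 11. Proposed Y is best. ✓
Player 2 (type γ), facing U: X gives 11, Y gives 4. Proposed X is best. ✓

Yes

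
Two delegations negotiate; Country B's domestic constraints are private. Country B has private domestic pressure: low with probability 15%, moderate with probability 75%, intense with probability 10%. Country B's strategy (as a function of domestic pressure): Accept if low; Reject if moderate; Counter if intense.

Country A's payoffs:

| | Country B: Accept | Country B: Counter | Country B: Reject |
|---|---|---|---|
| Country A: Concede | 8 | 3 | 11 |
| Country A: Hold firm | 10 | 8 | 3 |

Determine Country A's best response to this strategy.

Compute Country A's expected payoff for each action, taking the expectation over Country B's type.
E[Concede] = 0.15·(8) + 0.75·(11) + 0.1·(3) = 9.75
E[Hold firm] = 0.15·(10) + 0.75·(3) + 0.1·(8) = 4.55
Best response: Concede (9.75 is the largest).

Concede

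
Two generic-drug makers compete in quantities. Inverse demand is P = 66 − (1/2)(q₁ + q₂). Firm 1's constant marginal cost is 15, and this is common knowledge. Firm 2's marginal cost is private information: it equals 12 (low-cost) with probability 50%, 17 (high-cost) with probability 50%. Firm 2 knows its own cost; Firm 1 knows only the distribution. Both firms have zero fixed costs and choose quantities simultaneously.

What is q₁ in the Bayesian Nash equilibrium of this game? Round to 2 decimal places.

33.67

Firm 2 with cost c maximizes (66 − (1/2)(q₁+q₂) − c)·q₂, giving q₂(c) = (66 − c − (1/2)q₁).
E[c₂] = 0.5·12 + 0.5·17 = 14.5
Firm 1's FOC against E[q₂] yields q₁ = (66 − 2·15 + E[c₂])/(3/2) = (66 − 30 + 14.5)/(3/2) = 33.6667.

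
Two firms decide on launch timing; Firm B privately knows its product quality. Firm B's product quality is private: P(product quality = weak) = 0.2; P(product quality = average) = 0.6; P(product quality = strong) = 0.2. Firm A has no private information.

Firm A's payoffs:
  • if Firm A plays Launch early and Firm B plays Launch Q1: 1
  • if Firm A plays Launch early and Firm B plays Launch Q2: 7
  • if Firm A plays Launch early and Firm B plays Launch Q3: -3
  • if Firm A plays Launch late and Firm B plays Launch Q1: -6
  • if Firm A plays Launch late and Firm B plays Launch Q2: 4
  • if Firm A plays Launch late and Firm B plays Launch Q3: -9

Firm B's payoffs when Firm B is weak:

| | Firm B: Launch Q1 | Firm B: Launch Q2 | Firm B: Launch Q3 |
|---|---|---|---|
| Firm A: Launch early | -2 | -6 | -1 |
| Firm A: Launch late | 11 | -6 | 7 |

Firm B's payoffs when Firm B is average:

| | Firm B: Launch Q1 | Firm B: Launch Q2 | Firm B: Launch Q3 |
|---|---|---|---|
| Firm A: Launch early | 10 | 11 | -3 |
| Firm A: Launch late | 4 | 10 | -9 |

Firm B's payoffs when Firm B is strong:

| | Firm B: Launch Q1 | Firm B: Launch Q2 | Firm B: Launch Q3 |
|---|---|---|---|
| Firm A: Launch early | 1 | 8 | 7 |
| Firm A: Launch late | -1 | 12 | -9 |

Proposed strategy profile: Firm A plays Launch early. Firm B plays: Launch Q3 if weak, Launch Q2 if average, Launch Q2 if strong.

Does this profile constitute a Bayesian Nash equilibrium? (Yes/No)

Yes

A profile is a BNE iff every type of every player is best-responding given beliefs about the other side.
Firm A plays Launch early: E[Launch early] = 0.2·(-3) + 0.6·(7) + 0.2·(7) = 5; E[Launch late] = 1.4. Best-responding. ✓
Firm B (product quality weak), facing Launch early: Launch Q1 gives -2, Launch Q2 gives -6, Launch Q3 gives -1. Proposed Launch Q3 is best. ✓
Firm B (product quality average), facing Launch early: Launch Q1 gives 10, Launch Q2 gives 11, Launch Q3 gives -3. Proposed Launch Q2 is best. ✓
Firm B (product quality strong), facing Launch early: Launch Q1 gives 1, Launch Q2 gives 8, Launch Q3 gives 7. Proposed Launch Q2 is best. ✓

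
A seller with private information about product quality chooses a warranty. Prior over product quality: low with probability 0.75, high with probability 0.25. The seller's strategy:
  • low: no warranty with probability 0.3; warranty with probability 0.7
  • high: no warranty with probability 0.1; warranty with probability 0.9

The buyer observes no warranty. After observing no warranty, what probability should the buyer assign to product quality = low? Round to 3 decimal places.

0.900

P(no warranty) = 0.75·0.3 + 0.25·0.1 = 0.25
P(low | no warranty) = (0.75·0.3) / 0.25 = 0.225 / 0.25 = 0.9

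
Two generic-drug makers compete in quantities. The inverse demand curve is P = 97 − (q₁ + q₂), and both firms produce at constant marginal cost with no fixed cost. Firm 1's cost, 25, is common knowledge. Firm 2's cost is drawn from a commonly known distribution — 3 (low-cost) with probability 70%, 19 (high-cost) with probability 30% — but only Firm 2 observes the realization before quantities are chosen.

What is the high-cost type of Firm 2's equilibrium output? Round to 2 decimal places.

Each type of Firm 2 best-responds to q₁; Firm 1 best-responds to the expected q₂ over Firm 2's types.
Firm 2 with cost c maximizes (97 − (q₁+q₂) − c)·q₂, giving q₂(c) = (97 − c − q₁)/2.
E[c₂] = 0.7·3 + 0.3·19 = 7.8
Firm 1's FOC against E[q₂] yields q₁ = (97 − 2·25 + E[c₂])/3 = (97 − 50 + 7.8)/3 = 18.2667.
q₂(high-cost) = (97 − 19 − 18.2667)/2 = 29.8667.

29.87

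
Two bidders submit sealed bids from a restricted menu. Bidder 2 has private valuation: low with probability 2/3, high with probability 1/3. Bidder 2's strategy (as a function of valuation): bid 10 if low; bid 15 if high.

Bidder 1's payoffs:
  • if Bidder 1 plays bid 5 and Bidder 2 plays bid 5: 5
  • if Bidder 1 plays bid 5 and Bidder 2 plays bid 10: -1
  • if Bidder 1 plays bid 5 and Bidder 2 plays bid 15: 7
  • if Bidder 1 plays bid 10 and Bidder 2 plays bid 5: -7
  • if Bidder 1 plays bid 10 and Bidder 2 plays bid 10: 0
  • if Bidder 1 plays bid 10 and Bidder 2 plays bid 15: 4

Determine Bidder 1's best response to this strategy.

bid 5

E[bid 5] = 2/3·(-1) + 1/3·(7) = 5/3
E[bid 10] = 2/3·(0) + 1/3·(4) = 4/3
Best response: bid 5 (5/3 is the largest).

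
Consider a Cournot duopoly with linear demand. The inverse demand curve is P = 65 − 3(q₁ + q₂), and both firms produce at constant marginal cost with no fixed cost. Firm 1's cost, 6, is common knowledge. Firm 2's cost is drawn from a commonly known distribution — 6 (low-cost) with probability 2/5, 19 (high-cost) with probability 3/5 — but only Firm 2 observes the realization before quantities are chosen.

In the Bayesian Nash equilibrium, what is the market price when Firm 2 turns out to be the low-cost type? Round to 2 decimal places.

Type-c best response for Firm 2: q₂(c) = (65 − c)/6 − q₁/2.
Firm 1 maximizes expected profit; its first-order condition is 65 − 6q₁ − 3E[q₂] − 6 = 0.
Substituting E[q₂] and solving: E[c₂] = 13.8, so q₁ = (65 − 2·6 + 13.8)/9 = 7.42222.
q₂(low-cost) = 6.12222, so P = 65 − 3·(7.42222 + 6.12222) = 24.3667.

24.37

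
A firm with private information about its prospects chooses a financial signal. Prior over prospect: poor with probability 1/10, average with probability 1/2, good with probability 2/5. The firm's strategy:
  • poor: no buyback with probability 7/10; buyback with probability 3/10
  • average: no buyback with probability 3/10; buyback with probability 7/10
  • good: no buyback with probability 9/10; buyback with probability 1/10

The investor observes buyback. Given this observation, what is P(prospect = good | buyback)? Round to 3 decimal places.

0.095

Apply Bayes' rule using the sender's strategy as the likelihood.
P(buyback) = (1/10)·(3/10) + (1/2)·(7/10) + (2/5)·(1/10) = 21/50
P(good | buyback) = ((2/5)·(1/10)) / (21/50) = (1/25) / (21/50) = 2/21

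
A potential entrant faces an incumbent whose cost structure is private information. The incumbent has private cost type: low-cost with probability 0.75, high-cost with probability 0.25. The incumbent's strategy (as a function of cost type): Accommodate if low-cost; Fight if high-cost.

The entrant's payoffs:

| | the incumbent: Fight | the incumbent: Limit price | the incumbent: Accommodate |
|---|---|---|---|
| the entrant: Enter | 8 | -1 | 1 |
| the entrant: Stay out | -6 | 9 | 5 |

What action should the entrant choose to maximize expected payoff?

E[Enter] = 0.75·(1) + 0.25·(8) = 2.75
E[Stay out] = 0.75·(5) + 0.25·(-6) = 2.25
Best response: Enter (2.75 is the largest).

Enter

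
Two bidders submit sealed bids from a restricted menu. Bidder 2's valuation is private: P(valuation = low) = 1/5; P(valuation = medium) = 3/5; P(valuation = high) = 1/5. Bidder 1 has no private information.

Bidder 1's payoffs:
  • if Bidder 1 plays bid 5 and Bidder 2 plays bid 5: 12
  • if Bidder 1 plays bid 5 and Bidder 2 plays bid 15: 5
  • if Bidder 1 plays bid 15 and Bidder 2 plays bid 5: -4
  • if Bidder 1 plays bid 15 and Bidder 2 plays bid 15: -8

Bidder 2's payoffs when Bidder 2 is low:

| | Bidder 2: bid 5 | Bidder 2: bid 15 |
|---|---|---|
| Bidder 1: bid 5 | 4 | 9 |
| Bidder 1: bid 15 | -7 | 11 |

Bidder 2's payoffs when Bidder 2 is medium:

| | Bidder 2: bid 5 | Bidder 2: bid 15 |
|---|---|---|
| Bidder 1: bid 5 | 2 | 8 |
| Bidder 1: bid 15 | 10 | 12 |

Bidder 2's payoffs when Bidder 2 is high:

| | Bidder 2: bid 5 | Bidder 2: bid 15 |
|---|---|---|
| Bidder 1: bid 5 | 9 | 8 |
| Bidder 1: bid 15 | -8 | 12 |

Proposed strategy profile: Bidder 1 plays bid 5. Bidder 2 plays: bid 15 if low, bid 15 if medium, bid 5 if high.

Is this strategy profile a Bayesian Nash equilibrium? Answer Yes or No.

Yes

Bidder 1 plays bid 5: E[bid 5] = 1/5·(5) + 3/5·(5) + 1/5·(12) = 32/5; E[bid 15] = -36/5. Best-responding. ✓
Bidder 2 (valuation low), facing bid 5: bid 5 gives 4, bid 15 gives 9. Proposed bid 15 is best. ✓
Bidder 2 (valuation medium), facing bid 5: bid 5 gives 2, bid 15 gives 8. Proposed bid 15 is best. ✓
Bidder 2 (valuation high), facing bid 5: bid 5 gives 9, bid 15 gives 8. Proposed bid 5 is best. ✓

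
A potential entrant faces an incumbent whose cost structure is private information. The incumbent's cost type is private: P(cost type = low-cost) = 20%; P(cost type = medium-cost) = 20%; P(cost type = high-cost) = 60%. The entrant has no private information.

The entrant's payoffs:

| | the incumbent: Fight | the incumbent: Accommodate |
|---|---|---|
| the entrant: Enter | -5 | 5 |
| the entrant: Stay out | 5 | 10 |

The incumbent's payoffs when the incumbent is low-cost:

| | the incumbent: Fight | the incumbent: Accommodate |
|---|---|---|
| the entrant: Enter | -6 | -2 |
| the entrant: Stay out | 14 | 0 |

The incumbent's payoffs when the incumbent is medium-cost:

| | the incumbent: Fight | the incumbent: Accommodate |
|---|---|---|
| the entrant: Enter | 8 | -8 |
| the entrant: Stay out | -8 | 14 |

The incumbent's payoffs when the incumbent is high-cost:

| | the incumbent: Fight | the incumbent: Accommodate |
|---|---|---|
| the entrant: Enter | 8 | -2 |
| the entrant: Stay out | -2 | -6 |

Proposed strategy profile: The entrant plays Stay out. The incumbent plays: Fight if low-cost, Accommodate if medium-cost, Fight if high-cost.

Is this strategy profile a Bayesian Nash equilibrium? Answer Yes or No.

Yes

The entrant plays Stay out: E[Stay out] = 0.2·(5) + 0.2·(10) + 0.6·(5) = 6; E[Enter] = -3. Best-responding. ✓
The incumbent (cost type low-cost), facing Stay out: Fight gives 14, Accommodate gives 0. Proposed Fight is best. ✓
The incumbent (cost type medium-cost), facing Stay out: Fight gives -8, Accommodate gives 14. Proposed Accommodate is best. ✓
The incumbent (cost type high-cost), facing Stay out: Fight gives -2, Accommodate gives -6. Proposed Fight is best. ✓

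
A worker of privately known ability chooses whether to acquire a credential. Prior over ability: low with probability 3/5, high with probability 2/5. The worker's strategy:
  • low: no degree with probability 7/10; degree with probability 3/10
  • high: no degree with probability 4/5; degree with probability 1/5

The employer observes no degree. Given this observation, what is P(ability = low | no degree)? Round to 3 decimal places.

Apply Bayes' rule using the sender's strategy as the likelihood.
P(no degree) = (3/5)·(7/10) + (2/5)·(4/5) = 37/50
P(low | no degree) = ((3/5)·(7/10)) / (37/50) = (21/50) / (37/50) = 21/37

0.568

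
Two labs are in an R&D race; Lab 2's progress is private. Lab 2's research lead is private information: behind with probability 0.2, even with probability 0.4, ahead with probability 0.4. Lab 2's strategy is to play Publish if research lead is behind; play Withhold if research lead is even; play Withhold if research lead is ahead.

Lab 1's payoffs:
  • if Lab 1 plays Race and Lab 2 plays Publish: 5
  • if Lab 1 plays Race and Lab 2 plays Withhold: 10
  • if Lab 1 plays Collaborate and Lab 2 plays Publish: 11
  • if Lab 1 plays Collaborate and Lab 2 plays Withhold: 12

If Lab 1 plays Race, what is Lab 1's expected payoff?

9

E[Race] = 0.2·5 + 0.4·10 + 0.4·10 = 1 + 4 + 4 = 9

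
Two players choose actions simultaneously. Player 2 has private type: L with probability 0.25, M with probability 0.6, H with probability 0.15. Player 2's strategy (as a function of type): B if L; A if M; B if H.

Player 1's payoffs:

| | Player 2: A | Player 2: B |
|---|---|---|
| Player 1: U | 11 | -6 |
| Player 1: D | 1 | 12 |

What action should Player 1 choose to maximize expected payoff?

E[U] = 0.25·(-6) + 0.6·(11) + 0.15·(-6) = 4.2
E[D] = 0.25·(12) + 0.6·(1) + 0.15·(12) = 5.4
Best response: D (5.4 is the largest).

D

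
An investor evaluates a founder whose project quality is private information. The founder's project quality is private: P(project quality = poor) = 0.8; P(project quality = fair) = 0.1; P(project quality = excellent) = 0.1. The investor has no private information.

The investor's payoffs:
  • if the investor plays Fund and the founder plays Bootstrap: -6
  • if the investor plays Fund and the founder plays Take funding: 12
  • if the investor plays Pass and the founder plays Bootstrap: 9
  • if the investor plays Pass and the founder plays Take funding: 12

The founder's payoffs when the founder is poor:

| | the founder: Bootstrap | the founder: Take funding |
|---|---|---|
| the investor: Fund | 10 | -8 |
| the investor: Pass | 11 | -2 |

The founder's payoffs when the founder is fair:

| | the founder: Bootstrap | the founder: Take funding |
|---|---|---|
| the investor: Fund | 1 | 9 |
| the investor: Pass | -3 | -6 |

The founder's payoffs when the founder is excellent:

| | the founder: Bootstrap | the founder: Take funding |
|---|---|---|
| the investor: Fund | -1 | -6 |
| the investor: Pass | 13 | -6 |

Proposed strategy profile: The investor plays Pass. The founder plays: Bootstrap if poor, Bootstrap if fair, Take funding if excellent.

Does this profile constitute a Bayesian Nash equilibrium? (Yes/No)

The investor plays Pass: E[Pass] = 0.8·(9) + 0.1·(9) + 0.1·(12) = 9.3; E[Fund] = -4.2. Best-responding. ✓
The founder (project quality poor), facing Pass: Bootstrap gives 11, Take funding gives -2. Proposed Bootstrap is best. ✓
The founder (project quality fair), facing Pass: Bootstrap gives -3, Take funding gives -6. Proposed Bootstrap is best. ✓
The founder (project quality excellent), facing Pass: Bootstrap gives 13, Take funding gives -6. Proposed Take funding is not best — profitable deviation exists. ✗

No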